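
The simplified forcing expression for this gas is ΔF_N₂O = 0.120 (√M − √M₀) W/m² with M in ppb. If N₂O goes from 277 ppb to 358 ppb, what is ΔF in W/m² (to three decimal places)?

ΔF = 0.273 W/m²

N₂O: 0.120 × (√358 − √277) = 0.120 × (18.9209 − 16.6433) = 0.120 × 2.2776 = 0.2733 W/m².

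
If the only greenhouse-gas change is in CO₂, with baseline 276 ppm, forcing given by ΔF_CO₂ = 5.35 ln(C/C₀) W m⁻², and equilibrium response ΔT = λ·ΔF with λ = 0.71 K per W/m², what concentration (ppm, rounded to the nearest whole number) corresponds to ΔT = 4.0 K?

C ≈ 791 ppm

Required forcing: ΔF = ΔT/λ = 4.0/0.71 = 5.6338 W/m².
Then ln(C/276) = ΔF/5.35 = 5.6338/5.35 = 1.05305.
So C = 276 × e^1.05305 = 276 × 2.86638 = 791.12 ppm.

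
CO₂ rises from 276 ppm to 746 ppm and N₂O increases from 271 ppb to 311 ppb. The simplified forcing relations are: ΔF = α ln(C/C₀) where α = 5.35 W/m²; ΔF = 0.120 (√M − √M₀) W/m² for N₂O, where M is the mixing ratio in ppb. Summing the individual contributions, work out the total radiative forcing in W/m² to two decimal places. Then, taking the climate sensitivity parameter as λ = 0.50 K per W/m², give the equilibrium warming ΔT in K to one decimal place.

CO₂: 5.35 × ln(746/276) = 5.35 × ln(2.70290) = 5.35 × 0.99433 = 5.3197 W/m².
N₂O: 0.120 × (√311 − √271) = 0.120 × (17.6352 − 16.4621) = 0.120 × 1.1731 = 0.1408 W/m².
Total ΔF = 5.3197 + 0.1408 = 5.4605 W/m².
ΔT = λ ΔF = 0.50 × 5.46 = 2.7300 K.

ΔF = 5.46 W/m²; ΔT = 2.7 K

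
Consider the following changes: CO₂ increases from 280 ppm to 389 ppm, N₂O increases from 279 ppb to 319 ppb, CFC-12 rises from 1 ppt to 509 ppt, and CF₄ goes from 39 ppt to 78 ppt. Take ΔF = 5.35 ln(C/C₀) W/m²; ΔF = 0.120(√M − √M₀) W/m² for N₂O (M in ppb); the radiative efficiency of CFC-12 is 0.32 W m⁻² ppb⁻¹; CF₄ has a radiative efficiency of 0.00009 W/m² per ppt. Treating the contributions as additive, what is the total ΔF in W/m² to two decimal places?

CO₂: 5.35 × ln(389/280) = 5.35 × ln(1.38929) = 5.35 × 0.32879 = 1.7590 W/m².
N₂O: 0.120 × (√319 − √279) = 0.120 × (17.8606 − 16.7033) = 0.120 × 1.1573 = 0.1389 W/m².
CFC-12: Δ = 509 − 1 = 508 ppt = 0.508 ppb; ΔF = 0.32 × 0.508 = 0.1626 W/m².
CF₄: ΔF = 0.00009 × (78 − 39) = 0.00009 × 39 = 0.0035 W/m².
Total ΔF = 1.7590 + 0.1389 + 0.1626 + 0.0035 = 2.0640 W/m².

ΔF = 2.06 W/m²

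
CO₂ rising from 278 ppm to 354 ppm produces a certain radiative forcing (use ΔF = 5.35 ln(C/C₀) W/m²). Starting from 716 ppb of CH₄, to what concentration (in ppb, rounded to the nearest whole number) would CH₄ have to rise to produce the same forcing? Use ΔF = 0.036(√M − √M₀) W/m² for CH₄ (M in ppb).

M ≈ 3928 ppb

CO₂ forcing: 5.35 × ln(354/278) = 5.35 × 0.241676 = 1.29297 W/m².
Set 0.036(√M − √716) = 1.29297: √M = 1.29297/0.036 + √716 = 35.9158 + 26.7582 = 62.6740.
M = (62.6740)² = 3928.03 ppb.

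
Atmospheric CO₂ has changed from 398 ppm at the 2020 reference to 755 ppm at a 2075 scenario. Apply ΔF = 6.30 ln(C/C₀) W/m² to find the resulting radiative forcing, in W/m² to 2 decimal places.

CO₂: 6.30 × ln(755/398) = 6.30 × ln(1.89698) = 6.30 × 0.64026 = 4.0336 W/m².

ΔF = 4.03 W/m²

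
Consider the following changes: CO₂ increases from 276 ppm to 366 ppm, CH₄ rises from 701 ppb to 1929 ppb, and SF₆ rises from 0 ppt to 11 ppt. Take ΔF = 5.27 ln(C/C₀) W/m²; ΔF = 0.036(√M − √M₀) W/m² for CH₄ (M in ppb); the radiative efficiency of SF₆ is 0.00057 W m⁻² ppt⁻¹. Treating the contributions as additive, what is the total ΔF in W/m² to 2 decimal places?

ΔF = 2.12 W/m²

CO₂: 5.27 × ln(366/276) = 5.27 × ln(1.32609) = 5.27 × 0.28223 = 1.4874 W/m².
CH₄: 0.036 × (√1929 − √701) = 0.036 × (43.9204 − 26.4764) = 0.036 × 17.4440 = 0.6280 W/m².
SF₆: ΔF = 0.00057 × (11 − 0) = 0.00057 × 11 = 0.0063 W/m².
Total ΔF = 1.4874 + 0.6280 + 0.0063 = 2.1217 W/m².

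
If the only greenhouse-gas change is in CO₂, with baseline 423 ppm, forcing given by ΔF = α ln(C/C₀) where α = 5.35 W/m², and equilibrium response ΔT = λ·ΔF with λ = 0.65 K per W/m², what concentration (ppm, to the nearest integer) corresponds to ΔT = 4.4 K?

Required forcing: ΔF = ΔT/λ = 4.4/0.65 = 6.7692 W/m².
Then ln(C/423) = ΔF/5.35 = 6.7692/5.35 = 1.26527.
So C = 423 × e^1.26527 = 423 × 3.54405 = 1499.13 ppm.

C ≈ 1499 ppm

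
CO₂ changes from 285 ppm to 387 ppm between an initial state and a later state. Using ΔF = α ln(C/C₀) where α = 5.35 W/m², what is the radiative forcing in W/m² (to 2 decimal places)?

ΔF = 1.64 W/m²

CO₂: 5.35 × ln(387/285) = 5.35 × ln(1.35789) = 5.35 × 0.30593 = 1.6367 W/m².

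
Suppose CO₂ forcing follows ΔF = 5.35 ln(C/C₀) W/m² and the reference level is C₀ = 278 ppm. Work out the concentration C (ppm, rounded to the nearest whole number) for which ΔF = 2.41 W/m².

C ≈ 436 ppm

Set 5.35 ln(C/278) = 2.41, so ln(C/278) = 2.41/5.35 = 0.45047.
Then C/278 = e^0.45047 = 1.56905, giving C = 278 × 1.56905 = 436.20 ppm.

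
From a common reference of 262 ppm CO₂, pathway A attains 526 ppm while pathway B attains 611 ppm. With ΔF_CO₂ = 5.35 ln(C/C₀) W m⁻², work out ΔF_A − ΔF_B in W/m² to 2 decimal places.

ΔF_A − ΔF_B = -0.80 W/m²

ΔF_A = 5.35 ln(526/262) = 5.35 × 0.69696 = 3.7287 W/m².
ΔF_B = 5.35 ln(611/262) = 5.35 × 0.84675 = 4.5301 W/m².
Difference: 3.7287 − 4.5301 = -0.8014 W/m².
(Equivalently, ΔF_A − ΔF_B = 5.35 ln(526/611) = 5.35 × -0.14980 = -0.8014 W/m².)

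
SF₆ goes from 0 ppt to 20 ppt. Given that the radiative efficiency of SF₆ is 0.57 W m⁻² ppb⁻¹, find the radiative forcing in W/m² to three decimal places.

ΔF = 0.011 W/m²

SF₆: Δ = 20 − 0 = 20 ppt = 0.020 ppb; ΔF = 0.57 × 0.020 = 0.0114 W/m².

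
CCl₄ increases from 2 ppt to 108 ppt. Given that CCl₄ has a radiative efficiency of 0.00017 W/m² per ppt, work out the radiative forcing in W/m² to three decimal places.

ΔF = 0.018 W/m²

CCl₄: ΔF = 0.00017 × (108 − 2) = 0.00017 × 106 = 0.0180 W/m².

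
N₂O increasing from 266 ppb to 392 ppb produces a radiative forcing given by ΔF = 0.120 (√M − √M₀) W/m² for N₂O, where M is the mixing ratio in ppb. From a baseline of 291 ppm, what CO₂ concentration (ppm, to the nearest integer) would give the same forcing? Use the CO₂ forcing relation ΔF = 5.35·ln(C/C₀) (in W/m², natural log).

N₂O forcing: 0.120 × (√392 − √266) = 0.120 × (19.7990 − 16.3095) = 0.120 × 3.4895 = 0.41874 W/m².
Set 5.35 ln(C/291) = 0.41874: ln(C/291) = 0.41874/5.35 = 0.07827, so C = 291 × e^0.07827 = 291 × 1.08141 = 314.69 ppm.

C ≈ 315 ppm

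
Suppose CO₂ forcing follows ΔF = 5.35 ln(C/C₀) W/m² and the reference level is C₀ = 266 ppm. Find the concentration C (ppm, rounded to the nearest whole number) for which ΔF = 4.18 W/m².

Set 5.35 ln(C/266) = 4.18, so ln(C/266) = 4.18/5.35 = 0.78131.
Then C/266 = e^0.78131 = 2.18433, giving C = 266 × 2.18433 = 581.03 ppm.

C ≈ 581 ppm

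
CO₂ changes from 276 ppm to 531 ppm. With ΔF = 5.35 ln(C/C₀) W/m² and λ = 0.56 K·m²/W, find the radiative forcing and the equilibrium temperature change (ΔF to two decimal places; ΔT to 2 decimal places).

ΔF = 3.50 W/m²; ΔT = 1.96 K

CO₂: 5.35 × ln(531/276) = 5.35 × ln(1.92391) = 5.35 × 0.65436 = 3.5008 W/m².
ΔT = λ ΔF = 0.56 × 3.50 = 1.9600 K.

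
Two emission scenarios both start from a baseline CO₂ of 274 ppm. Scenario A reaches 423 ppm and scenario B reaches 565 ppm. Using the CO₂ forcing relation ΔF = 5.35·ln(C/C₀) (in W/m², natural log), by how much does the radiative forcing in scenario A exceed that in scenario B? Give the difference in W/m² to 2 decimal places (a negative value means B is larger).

ΔF_A − ΔF_B = -1.55 W/m²

ΔF_A = 5.35 ln(423/274) = 5.35 × 0.43424 = 2.3232 W/m².
ΔF_B = 5.35 ln(565/274) = 5.35 × 0.72370 = 3.8718 W/m².
Difference: 2.3232 − 3.8718 = -1.5486 W/m².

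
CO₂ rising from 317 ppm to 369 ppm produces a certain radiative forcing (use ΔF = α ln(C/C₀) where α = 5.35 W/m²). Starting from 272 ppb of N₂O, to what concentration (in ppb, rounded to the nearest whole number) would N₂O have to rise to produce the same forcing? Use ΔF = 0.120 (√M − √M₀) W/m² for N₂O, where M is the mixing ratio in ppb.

M ≈ 541 ppb

CO₂ forcing: 5.35 × ln(369/317) = 5.35 × 0.151895 = 0.81264 W/m².
Set 0.120(√M − √272) = 0.81264: √M = 0.81264/0.120 + √272 = 6.7720 + 16.4924 = 23.2644.
M = (23.2644)² = 541.23 ppb.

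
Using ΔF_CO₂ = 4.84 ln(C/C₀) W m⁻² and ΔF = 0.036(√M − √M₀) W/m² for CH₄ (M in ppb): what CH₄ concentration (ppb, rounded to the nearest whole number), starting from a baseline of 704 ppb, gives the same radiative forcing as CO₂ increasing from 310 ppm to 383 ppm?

M ≈ 3021 ppb

CO₂ forcing: 4.84 × ln(383/310) = 4.84 × 0.211463 = 1.02348 W/m².
Set 0.036(√M − √704) = 1.02348: √M = 1.02348/0.036 + √704 = 28.4300 + 26.5330 = 54.9630.
M = (54.9630)² = 3020.93 ppb.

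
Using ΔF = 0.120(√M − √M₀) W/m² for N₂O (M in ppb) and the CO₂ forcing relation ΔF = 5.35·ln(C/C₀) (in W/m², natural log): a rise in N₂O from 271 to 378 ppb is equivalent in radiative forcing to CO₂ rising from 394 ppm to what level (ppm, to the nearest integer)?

C ≈ 421 ppm

N₂O forcing: 0.120 × (√378 − √271) = 0.120 × (19.4422 − 16.4621) = 0.120 × 2.9801 = 0.35761 W/m².
Set 5.35 ln(C/394) = 0.35761: ln(C/394) = 0.35761/5.35 = 0.06684, so C = 394 × e^0.06684 = 394 × 1.06912 = 421.23 ppm.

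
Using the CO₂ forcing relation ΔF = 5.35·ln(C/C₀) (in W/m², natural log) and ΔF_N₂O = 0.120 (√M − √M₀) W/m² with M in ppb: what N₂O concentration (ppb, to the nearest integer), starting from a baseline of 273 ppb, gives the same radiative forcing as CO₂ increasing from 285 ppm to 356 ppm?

CO₂ forcing: 5.35 × ln(356/285) = 5.35 × 0.222442 = 1.19006 W/m².
Set 0.120(√M − √273) = 1.19006: √M = 1.19006/0.120 + √273 = 9.9172 + 16.5227 = 26.4399.
M = (26.4399)² = 699.07 ppb.

M ≈ 699 ppb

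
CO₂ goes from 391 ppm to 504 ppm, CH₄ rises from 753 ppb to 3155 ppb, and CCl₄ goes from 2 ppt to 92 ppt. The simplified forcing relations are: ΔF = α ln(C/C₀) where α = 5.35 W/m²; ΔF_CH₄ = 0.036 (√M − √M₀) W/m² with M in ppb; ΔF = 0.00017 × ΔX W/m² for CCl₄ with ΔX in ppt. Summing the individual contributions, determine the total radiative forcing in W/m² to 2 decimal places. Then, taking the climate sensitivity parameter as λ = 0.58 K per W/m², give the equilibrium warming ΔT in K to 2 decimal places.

ΔF = 2.41 W/m²; ΔT = 1.40 K

CO₂: 5.35 × ln(504/391) = 5.35 × ln(1.28900) = 5.35 × 0.25387 = 1.3582 W/m².
CH₄: 0.036 × (√3155 − √753) = 0.036 × (56.1694 − 27.4408) = 0.036 × 28.7286 = 1.0342 W/m².
CCl₄: ΔF = 0.00017 × (92 − 2) = 0.00017 × 90 = 0.0153 W/m².
Total ΔF = 1.3582 + 1.0342 + 0.0153 = 2.4077 W/m².
ΔT = λ ΔF = 0.58 × 2.41 = 1.3978 K.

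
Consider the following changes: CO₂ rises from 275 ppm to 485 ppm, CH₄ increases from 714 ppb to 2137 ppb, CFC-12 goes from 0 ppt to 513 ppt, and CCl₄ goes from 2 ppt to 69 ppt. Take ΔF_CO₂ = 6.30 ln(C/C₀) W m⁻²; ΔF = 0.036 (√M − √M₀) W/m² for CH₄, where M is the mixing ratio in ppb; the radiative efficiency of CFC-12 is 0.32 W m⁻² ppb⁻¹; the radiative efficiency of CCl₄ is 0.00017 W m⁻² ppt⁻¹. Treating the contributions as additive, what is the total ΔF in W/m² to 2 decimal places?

ΔF = 4.45 W/m²

CO₂: 6.30 × ln(485/275) = 6.30 × ln(1.76364) = 6.30 × 0.56738 = 3.5745 W/m².
CH₄: 0.036 × (√2137 − √714) = 0.036 × (46.2277 − 26.7208) = 0.036 × 19.5069 = 0.7022 W/m².
CFC-12: Δ = 513 − 0 = 513 ppt = 0.513 ppb; ΔF = 0.32 × 0.513 = 0.1642 W/m².
CCl₄: ΔF = 0.00017 × (69 − 2) = 0.00017 × 67 = 0.0114 W/m².
Total ΔF = 3.5745 + 0.7022 + 0.1642 + 0.0114 = 4.4523 W/m².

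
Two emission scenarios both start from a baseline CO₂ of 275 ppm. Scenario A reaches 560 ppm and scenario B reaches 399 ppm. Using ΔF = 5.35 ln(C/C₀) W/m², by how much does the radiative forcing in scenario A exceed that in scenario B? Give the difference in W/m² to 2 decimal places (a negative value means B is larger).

ΔF_A = 5.35 ln(560/275) = 5.35 × 0.71117 = 3.8048 W/m².
ΔF_B = 5.35 ln(399/275) = 5.35 × 0.37219 = 1.9912 W/m².
Difference: 3.8048 − 1.9912 = 1.8136 W/m².

ΔF_A − ΔF_B = 1.81 W/m²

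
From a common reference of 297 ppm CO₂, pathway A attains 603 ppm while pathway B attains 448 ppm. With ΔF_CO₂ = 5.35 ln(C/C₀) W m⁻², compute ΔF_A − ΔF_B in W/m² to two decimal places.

ΔF_A − ΔF_B = 1.59 W/m²

ΔF_A = 5.35 ln(603/297) = 5.35 × 0.70819 = 3.7888 W/m².
ΔF_B = 5.35 ln(448/297) = 5.35 × 0.41106 = 2.1992 W/m².
Difference: 3.7888 − 2.1992 = 1.5896 W/m².
(Equivalently, ΔF_A − ΔF_B = 5.35 ln(603/448) = 5.35 × 0.29712 = 1.5896 W/m².)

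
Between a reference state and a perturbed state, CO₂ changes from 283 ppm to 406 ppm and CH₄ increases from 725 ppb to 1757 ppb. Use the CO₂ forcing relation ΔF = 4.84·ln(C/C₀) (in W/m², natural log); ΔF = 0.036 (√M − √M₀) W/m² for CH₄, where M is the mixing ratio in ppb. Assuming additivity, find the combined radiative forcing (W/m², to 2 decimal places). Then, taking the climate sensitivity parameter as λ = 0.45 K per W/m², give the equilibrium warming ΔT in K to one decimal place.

CO₂: 4.84 × ln(406/283) = 4.84 × ln(1.43463) = 4.84 × 0.36091 = 1.7468 W/m².
CH₄: 0.036 × (√1757 − √725) = 0.036 × (41.9166 − 26.9258) = 0.036 × 14.9908 = 0.5397 W/m².
Total ΔF = 1.7468 + 0.5397 = 2.2865 W/m².
ΔT = λ ΔF = 0.45 × 2.29 = 1.0305 K.

ΔF = 2.29 W/m²; ΔT = 1.0 K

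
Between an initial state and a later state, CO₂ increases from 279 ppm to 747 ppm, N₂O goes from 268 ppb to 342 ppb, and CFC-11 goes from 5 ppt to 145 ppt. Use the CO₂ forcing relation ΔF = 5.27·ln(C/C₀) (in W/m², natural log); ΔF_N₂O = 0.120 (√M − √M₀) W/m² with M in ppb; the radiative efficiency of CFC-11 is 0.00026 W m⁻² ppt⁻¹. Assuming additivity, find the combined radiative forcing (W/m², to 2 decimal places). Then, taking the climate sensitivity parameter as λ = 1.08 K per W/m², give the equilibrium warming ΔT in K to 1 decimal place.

ΔF = 5.48 W/m²; ΔT = 5.9 K

CO₂: 5.27 × ln(747/279) = 5.27 × ln(2.67742) = 5.27 × 0.98485 = 5.1902 W/m².
N₂O: 0.120 × (√342 − √268) = 0.120 × (18.4932 − 16.3707) = 0.120 × 2.1225 = 0.2547 W/m².
CFC-11: ΔF = 0.00026 × (145 − 5) = 0.00026 × 140 = 0.0364 W/m².
Total ΔF = 5.1902 + 0.2547 + 0.0364 = 5.4813 W/m².
ΔT = λ ΔF = 1.08 × 5.48 = 5.9184 K.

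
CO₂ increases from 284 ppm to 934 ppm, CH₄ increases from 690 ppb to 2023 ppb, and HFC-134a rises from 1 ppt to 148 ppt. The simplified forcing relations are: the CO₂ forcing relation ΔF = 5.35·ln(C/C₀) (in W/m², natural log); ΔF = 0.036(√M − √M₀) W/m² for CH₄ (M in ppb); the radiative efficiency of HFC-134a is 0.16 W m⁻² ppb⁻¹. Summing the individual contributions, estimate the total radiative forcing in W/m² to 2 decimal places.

CO₂: 5.35 × ln(934/284) = 5.35 × ln(3.28873) = 5.35 × 1.19050 = 6.3692 W/m².
CH₄: 0.036 × (√2023 − √690) = 0.036 × (44.9778 − 26.2679) = 0.036 × 18.7099 = 0.6736 W/m².
HFC-134a: Δ = 148 − 1 = 147 ppt = 0.147 ppb; ΔF = 0.16 × 0.147 = 0.0235 W/m².
Total ΔF = 6.3692 + 0.6736 + 0.0235 = 7.0663 W/m².

ΔF = 7.07 W/m²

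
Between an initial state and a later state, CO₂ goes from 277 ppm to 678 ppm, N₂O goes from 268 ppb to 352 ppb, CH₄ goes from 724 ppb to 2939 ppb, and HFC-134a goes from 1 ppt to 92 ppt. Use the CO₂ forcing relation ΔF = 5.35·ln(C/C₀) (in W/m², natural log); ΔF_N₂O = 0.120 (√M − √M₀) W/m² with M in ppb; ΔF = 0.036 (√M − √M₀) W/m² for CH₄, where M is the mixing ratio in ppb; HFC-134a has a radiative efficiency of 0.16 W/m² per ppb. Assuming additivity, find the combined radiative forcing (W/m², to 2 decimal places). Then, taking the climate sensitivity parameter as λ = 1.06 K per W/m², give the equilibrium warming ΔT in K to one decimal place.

ΔF = 6.07 W/m²; ΔT = 6.4 K

CO₂: 5.35 × ln(678/277) = 5.35 × ln(2.44765) = 5.35 × 0.89513 = 4.7889 W/m².
N₂O: 0.120 × (√352 − √268) = 0.120 × (18.7617 − 16.3707) = 0.120 × 2.3910 = 0.2869 W/m².
CH₄: 0.036 × (√2939 − √724) = 0.036 × (54.2125 − 26.9072) = 0.036 × 27.3053 = 0.9830 W/m².
HFC-134a: Δ = 92 − 1 = 91 ppt = 0.091 ppb; ΔF = 0.16 × 0.091 = 0.0146 W/m².
Total ΔF = 4.7889 + 0.2869 + 0.9830 + 0.0146 = 6.0734 W/m².
ΔT = λ ΔF = 1.06 × 6.07 = 6.4342 K.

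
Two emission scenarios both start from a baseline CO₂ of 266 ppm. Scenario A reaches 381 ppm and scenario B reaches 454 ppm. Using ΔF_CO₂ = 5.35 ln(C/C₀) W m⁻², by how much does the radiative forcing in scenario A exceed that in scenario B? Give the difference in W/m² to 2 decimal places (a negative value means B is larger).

ΔF_A = 5.35 ln(381/266) = 5.35 × 0.35930 = 1.9223 W/m².
ΔF_B = 5.35 ln(454/266) = 5.35 × 0.53460 = 2.8601 W/m².
Difference: 1.9223 − 2.8601 = -0.9378 W/m².

ΔF_A − ΔF_B = -0.94 W/m²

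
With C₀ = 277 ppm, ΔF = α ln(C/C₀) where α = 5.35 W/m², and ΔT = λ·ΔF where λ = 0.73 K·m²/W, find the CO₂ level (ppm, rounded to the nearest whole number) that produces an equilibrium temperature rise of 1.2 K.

Required forcing: ΔF = ΔT/λ = 1.2/0.73 = 1.6438 W/m².
Then ln(C/277) = ΔF/5.35 = 1.6438/5.35 = 0.30725.
So C = 277 × e^0.30725 = 277 × 1.35968 = 376.63 ppm.

C ≈ 377 ppm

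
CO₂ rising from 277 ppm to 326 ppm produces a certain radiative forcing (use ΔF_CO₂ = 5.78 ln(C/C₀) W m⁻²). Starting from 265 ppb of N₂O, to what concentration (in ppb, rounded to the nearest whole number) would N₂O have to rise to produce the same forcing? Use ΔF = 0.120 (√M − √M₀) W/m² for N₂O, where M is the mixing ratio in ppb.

CO₂ forcing: 5.78 × ln(326/277) = 5.78 × 0.162880 = 0.94145 W/m².
Set 0.120(√M − √265) = 0.94145: √M = 0.94145/0.120 + √265 = 7.8454 + 16.2788 = 24.1242.
M = (24.1242)² = 581.98 ppb.

M ≈ 582 ppb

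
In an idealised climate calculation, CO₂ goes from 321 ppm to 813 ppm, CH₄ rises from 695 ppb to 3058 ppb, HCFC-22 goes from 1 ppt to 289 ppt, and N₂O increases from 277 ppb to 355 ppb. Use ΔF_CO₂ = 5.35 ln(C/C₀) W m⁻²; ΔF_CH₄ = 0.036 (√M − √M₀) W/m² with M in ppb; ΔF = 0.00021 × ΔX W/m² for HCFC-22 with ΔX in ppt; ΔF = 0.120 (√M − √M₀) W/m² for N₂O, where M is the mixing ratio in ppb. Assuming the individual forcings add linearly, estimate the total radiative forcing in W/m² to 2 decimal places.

CO₂: 5.35 × ln(813/321) = 5.35 × ln(2.53271) = 5.35 × 0.92929 = 4.9717 W/m².
CH₄: 0.036 × (√3058 − √695) = 0.036 × (55.2992 − 26.3629) = 0.036 × 28.9363 = 1.0417 W/m².
HCFC-22: ΔF = 0.00021 × (289 − 1) = 0.00021 × 288 = 0.0605 W/m².
N₂O: 0.120 × (√355 − √277) = 0.120 × (18.8414 − 16.6433) = 0.120 × 2.1981 = 0.2638 W/m².
Total ΔF = 4.9717 + 1.0417 + 0.0605 + 0.2638 = 6.3377 W/m².

ΔF = 6.34 W/m²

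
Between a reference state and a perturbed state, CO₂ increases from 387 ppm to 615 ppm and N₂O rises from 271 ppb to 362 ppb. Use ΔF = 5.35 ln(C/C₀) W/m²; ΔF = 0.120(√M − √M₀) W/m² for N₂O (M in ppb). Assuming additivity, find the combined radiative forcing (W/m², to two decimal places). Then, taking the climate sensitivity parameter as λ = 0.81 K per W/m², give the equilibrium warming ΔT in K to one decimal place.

ΔF = 2.79 W/m²; ΔT = 2.3 K

CO₂: 5.35 × ln(615/387) = 5.35 × ln(1.58915) = 5.35 × 0.46320 = 2.4781 W/m².
N₂O: 0.120 × (√362 − √271) = 0.120 × (19.0263 − 16.4621) = 0.120 × 2.5642 = 0.3077 W/m².
Total ΔF = 2.4781 + 0.3077 = 2.7858 W/m².
ΔT = λ ΔF = 0.81 × 2.79 = 2.2599 K.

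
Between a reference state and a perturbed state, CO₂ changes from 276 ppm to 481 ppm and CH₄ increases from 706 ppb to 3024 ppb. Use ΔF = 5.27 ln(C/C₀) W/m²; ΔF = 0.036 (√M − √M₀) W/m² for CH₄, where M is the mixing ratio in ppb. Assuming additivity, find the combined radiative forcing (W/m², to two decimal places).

CO₂: 5.27 × ln(481/276) = 5.27 × ln(1.74275) = 5.27 × 0.55546 = 2.9273 W/m².
CH₄: 0.036 × (√3024 − √706) = 0.036 × (54.9909 − 26.5707) = 0.036 × 28.4202 = 1.0231 W/m².
Total ΔF = 2.9273 + 1.0231 = 3.9504 W/m².

ΔF = 3.95 W/m²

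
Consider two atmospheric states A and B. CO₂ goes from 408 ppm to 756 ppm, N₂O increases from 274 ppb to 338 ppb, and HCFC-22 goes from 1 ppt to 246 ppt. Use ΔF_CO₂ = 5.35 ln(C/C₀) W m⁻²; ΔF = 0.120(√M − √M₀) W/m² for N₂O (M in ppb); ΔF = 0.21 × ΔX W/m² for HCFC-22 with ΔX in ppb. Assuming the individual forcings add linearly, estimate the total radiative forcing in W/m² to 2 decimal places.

CO₂: 5.35 × ln(756/408) = 5.35 × ln(1.85294) = 5.35 × 0.61677 = 3.2997 W/m².
N₂O: 0.120 × (√338 − √274) = 0.120 × (18.3848 − 16.5529) = 0.120 × 1.8319 = 0.2198 W/m².
HCFC-22: Δ = 246 − 1 = 245 ppt = 0.245 ppb; ΔF = 0.21 × 0.245 = 0.0515 W/m².
Total ΔF = 3.2997 + 0.2198 + 0.0515 = 3.5710 W/m².

ΔF = 3.57 W/m²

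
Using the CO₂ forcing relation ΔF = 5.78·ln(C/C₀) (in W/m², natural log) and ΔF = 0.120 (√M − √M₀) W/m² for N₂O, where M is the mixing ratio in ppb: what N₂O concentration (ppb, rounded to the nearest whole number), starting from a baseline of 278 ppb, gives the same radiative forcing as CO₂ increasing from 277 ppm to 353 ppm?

M ≈ 804 ppb

CO₂ forcing: 5.78 × ln(353/277) = 5.78 × 0.242451 = 1.40137 W/m².
Set 0.120(√M − √278) = 1.40137: √M = 1.40137/0.120 + √278 = 11.6781 + 16.6733 = 28.3514.
M = (28.3514)² = 803.80 ppb.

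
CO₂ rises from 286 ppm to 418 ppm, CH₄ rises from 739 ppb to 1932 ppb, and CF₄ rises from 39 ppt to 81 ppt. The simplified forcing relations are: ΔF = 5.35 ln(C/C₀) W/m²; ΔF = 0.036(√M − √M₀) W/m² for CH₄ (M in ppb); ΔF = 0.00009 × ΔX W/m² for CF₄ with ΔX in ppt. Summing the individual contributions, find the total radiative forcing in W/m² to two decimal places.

ΔF = 2.64 W/m²

CO₂: 5.35 × ln(418/286) = 5.35 × ln(1.46154) = 5.35 × 0.37949 = 2.0303 W/m².
CH₄: 0.036 × (√1932 − √739) = 0.036 × (43.9545 − 27.1846) = 0.036 × 16.7699 = 0.6037 W/m².
CF₄: ΔF = 0.00009 × (81 − 39) = 0.00009 × 42 = 0.0038 W/m².
Total ΔF = 2.0303 + 0.6037 + 0.0038 = 2.6378 W/m².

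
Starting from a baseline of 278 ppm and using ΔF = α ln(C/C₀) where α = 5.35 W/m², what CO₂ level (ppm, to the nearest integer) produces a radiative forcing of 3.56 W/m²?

C ≈ 541 ppm

Set 5.35 ln(C/278) = 3.56, so ln(C/278) = 3.56/5.35 = 0.66542.
Then C/278 = e^0.66542 = 1.94531, giving C = 278 × 1.94531 = 540.80 ppm.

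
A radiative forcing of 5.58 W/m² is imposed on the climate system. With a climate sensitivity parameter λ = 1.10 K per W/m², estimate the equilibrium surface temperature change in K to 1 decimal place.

ΔT = λ ΔF = 1.10 × 5.58 = 6.1380 K.

ΔT = 6.1 K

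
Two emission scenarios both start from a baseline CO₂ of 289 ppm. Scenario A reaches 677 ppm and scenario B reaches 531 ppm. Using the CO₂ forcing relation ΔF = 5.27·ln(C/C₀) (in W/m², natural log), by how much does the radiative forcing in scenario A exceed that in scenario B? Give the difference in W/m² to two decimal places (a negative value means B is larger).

ΔF_A − ΔF_B = 1.28 W/m²

ΔF_A = 5.27 ln(677/289) = 5.27 × 0.85124 = 4.4860 W/m².
ΔF_B = 5.27 ln(531/289) = 5.27 × 0.60834 = 3.2060 W/m².
Difference: 4.4860 − 3.2060 = 1.2800 W/m².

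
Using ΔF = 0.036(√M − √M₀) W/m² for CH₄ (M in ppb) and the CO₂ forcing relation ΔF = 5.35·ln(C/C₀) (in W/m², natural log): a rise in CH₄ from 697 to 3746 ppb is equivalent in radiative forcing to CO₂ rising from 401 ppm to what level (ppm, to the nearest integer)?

C ≈ 507 ppm

CH₄ forcing: 0.036 × (√3746 − √697) = 0.036 × (61.2046 − 26.4008) = 0.036 × 34.8038 = 1.25294 W/m².
Set 5.35 ln(C/401) = 1.25294: ln(C/401) = 1.25294/5.35 = 0.23419, so C = 401 × e^0.23419 = 401 × 1.26388 = 506.82 ppm.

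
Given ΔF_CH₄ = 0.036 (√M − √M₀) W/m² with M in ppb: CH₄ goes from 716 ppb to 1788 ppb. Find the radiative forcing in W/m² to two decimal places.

CH₄: 0.036 × (√1788 − √716) = 0.036 × (42.2847 − 26.7582) = 0.036 × 15.5265 = 0.5590 W/m².

ΔF = 0.56 W/m²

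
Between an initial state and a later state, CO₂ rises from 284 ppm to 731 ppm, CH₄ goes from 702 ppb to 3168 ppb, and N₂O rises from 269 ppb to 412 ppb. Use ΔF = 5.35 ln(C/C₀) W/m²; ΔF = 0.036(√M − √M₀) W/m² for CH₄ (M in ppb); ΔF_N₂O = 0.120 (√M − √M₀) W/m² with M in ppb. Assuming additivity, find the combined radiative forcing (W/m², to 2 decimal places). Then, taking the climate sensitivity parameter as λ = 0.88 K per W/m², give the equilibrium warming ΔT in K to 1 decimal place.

CO₂: 5.35 × ln(731/284) = 5.35 × ln(2.57394) = 5.35 × 0.94544 = 5.0581 W/m².
CH₄: 0.036 × (√3168 − √702) = 0.036 × (56.2850 − 26.4953) = 0.036 × 29.7897 = 1.0724 W/m².
N₂O: 0.120 × (√412 − √269) = 0.120 × (20.2978 − 16.4012) = 0.120 × 3.8966 = 0.4676 W/m².
Total ΔF = 5.0581 + 1.0724 + 0.4676 = 6.5981 W/m².
ΔT = λ ΔF = 0.88 × 6.60 = 5.8080 K.

ΔF = 6.60 W/m²; ΔT = 5.8 K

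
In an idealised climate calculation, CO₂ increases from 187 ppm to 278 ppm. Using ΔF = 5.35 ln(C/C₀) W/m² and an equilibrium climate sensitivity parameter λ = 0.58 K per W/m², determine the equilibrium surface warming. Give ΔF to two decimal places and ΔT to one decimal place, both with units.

ΔF = 2.12 W/m²; ΔT = 1.2 K

CO₂: 5.35 × ln(278/187) = 5.35 × ln(1.48663) = 5.35 × 0.39651 = 2.1213 W/m².
ΔT = λ ΔF = 0.58 × 2.12 = 1.2296 K.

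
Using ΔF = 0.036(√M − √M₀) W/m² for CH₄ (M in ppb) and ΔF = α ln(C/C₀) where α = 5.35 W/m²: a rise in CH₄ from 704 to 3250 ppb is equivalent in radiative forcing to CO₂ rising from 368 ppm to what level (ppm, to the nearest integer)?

CH₄ forcing: 0.036 × (√3250 − √704) = 0.036 × (57.0088 − 26.5330) = 0.036 × 30.4758 = 1.09713 W/m².
Set 5.35 ln(C/368) = 1.09713: ln(C/368) = 1.09713/5.35 = 0.20507, so C = 368 × e^0.20507 = 368 × 1.22761 = 451.76 ppm.

C ≈ 452 ppm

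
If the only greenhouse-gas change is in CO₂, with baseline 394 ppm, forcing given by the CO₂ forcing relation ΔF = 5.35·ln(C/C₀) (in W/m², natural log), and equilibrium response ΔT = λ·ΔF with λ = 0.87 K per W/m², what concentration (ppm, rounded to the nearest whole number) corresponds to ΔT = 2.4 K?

Required forcing: ΔF = ΔT/λ = 2.4/0.87 = 2.7586 W/m².
Then ln(C/394) = ΔF/5.35 = 2.7586/5.35 = 0.51563.
So C = 394 × e^0.51563 = 394 × 1.67469 = 659.83 ppm.

C ≈ 660 ppm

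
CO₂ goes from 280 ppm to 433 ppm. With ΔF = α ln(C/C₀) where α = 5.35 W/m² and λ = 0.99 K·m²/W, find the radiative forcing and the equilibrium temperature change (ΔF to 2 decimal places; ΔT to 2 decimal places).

CO₂: 5.35 × ln(433/280) = 5.35 × ln(1.54643) = 5.35 × 0.43595 = 2.3323 W/m².
ΔT = λ ΔF = 0.99 × 2.33 = 2.3067 K.

ΔF = 2.33 W/m²; ΔT = 2.31 K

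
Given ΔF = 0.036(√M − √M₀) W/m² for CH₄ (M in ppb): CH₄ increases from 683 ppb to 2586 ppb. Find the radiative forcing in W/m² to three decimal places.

ΔF = 0.890 W/m²

CH₄: 0.036 × (√2586 − √683) = 0.036 × (50.8527 − 26.1343) = 0.036 × 24.7184 = 0.8899 W/m².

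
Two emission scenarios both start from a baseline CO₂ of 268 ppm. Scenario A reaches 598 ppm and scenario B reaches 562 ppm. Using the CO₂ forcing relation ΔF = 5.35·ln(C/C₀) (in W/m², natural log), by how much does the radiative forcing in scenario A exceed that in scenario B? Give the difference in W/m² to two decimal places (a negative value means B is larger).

ΔF_A = 5.35 ln(598/268) = 5.35 × 0.80260 = 4.2939 W/m².
ΔF_B = 5.35 ln(562/268) = 5.35 × 0.74051 = 3.9617 W/m².
Difference: 4.2939 − 3.9617 = 0.3322 W/m².
(Equivalently, ΔF_A − ΔF_B = 5.35 ln(598/562) = 5.35 × 0.06209 = 0.3322 W/m².)

ΔF_A − ΔF_B = 0.33 W/m²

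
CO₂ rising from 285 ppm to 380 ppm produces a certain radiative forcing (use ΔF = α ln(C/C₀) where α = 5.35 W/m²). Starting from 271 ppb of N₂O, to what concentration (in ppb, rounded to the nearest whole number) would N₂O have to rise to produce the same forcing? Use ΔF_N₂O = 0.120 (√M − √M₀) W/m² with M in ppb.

CO₂ forcing: 5.35 × ln(380/285) = 5.35 × 0.287682 = 1.53910 W/m².
Set 0.120(√M − √271) = 1.53910: √M = 1.53910/0.120 + √271 = 12.8258 + 16.4621 = 29.2879.
M = (29.2879)² = 857.78 ppb.

M ≈ 858 ppb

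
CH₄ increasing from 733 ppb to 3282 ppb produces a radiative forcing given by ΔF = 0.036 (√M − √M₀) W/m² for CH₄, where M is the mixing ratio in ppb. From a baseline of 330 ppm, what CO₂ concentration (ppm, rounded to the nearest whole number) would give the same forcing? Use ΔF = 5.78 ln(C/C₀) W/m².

C ≈ 398 ppm

CH₄ forcing: 0.036 × (√3282 − √733) = 0.036 × (57.2887 − 27.0740) = 0.036 × 30.2147 = 1.08773 W/m².
Set 5.78 ln(C/330) = 1.08773: ln(C/330) = 1.08773/5.78 = 0.18819, so C = 330 × e^0.18819 = 330 × 1.20706 = 398.33 ppm.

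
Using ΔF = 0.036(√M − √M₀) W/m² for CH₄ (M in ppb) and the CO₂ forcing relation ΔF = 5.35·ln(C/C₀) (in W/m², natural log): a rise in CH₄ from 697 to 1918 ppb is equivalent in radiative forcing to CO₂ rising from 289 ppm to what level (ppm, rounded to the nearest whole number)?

CH₄ forcing: 0.036 × (√1918 − √697) = 0.036 × (43.7950 − 26.4008) = 0.036 × 17.3942 = 0.62619 W/m².
Set 5.35 ln(C/289) = 0.62619: ln(C/289) = 0.62619/5.35 = 0.11704, so C = 289 × e^0.11704 = 289 × 1.12416 = 324.88 ppm.

C ≈ 325 ppm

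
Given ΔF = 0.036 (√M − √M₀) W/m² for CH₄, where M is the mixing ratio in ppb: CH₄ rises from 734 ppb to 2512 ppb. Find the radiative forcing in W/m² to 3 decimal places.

CH₄: 0.036 × (√2512 − √734) = 0.036 × (50.1199 − 27.0924) = 0.036 × 23.0275 = 0.8290 W/m².

ΔF = 0.829 W/m²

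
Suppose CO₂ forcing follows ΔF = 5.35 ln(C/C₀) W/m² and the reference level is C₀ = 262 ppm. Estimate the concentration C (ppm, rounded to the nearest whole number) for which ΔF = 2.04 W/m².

C ≈ 384 ppm

Set 5.35 ln(C/262) = 2.04, so ln(C/262) = 2.04/5.35 = 0.38131.
Then C/262 = e^0.38131 = 1.46420, giving C = 262 × 1.46420 = 383.62 ppm.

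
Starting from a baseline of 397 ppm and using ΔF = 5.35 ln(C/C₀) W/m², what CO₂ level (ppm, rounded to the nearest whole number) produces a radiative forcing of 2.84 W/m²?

Set 5.35 ln(C/397) = 2.84, so ln(C/397) = 2.84/5.35 = 0.53084.
Then C/397 = e^0.53084 = 1.70036, giving C = 397 × 1.70036 = 675.04 ppm.

C ≈ 675 ppm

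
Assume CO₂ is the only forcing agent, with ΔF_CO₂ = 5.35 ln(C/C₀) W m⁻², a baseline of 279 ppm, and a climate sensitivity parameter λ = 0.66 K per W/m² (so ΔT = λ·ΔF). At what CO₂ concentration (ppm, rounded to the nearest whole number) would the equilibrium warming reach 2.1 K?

Required forcing: ΔF = ΔT/λ = 2.1/0.66 = 3.1818 W/m².
Then ln(C/279) = ΔF/5.35 = 3.1818/5.35 = 0.59473.
So C = 279 × e^0.59473 = 279 × 1.81254 = 505.70 ppm.

C ≈ 506 ppm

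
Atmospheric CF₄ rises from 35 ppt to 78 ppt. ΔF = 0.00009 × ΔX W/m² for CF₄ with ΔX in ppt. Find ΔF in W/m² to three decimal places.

CF₄: ΔF = 0.00009 × (78 − 35) = 0.00009 × 43 = 0.0039 W/m².

ΔF = 0.004 W/m²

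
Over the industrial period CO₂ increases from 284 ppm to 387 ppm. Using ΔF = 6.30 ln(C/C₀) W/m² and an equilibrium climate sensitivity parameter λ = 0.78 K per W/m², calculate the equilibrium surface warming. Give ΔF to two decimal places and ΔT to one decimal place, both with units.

ΔF = 1.95 W/m²; ΔT = 1.5 K

CO₂: 6.30 × ln(387/284) = 6.30 × ln(1.36268) = 6.30 × 0.30945 = 1.9495 W/m².
ΔT = λ ΔF = 0.78 × 1.95 = 1.5210 K.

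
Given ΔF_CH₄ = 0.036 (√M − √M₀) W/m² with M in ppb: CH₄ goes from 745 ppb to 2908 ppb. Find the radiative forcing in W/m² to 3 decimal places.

CH₄: 0.036 × (√2908 − √745) = 0.036 × (53.9259 − 27.2947) = 0.036 × 26.6312 = 0.9587 W/m².

ΔF = 0.959 W/m²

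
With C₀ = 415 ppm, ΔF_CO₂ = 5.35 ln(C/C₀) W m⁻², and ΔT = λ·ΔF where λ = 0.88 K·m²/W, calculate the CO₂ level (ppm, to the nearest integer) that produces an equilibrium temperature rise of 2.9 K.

C ≈ 768 ppm

Required forcing: ΔF = ΔT/λ = 2.9/0.88 = 3.2955 W/m².
Then ln(C/415) = ΔF/5.35 = 3.2955/5.35 = 0.61598.
So C = 415 × e^0.61598 = 415 × 1.85147 = 768.36 ppm.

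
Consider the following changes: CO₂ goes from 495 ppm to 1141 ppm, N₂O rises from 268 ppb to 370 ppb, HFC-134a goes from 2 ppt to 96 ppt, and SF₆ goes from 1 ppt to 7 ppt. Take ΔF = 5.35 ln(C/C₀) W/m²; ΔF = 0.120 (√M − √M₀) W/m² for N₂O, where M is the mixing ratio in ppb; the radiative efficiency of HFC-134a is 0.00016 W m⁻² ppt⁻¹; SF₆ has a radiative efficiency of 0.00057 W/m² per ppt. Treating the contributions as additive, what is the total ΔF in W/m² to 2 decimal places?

CO₂: 5.35 × ln(1141/495) = 5.35 × ln(2.30505) = 5.35 × 0.83510 = 4.4678 W/m².
N₂O: 0.120 × (√370 − √268) = 0.120 × (19.2354 − 16.3707) = 0.120 × 2.8647 = 0.3438 W/m².
HFC-134a: ΔF = 0.00016 × (96 − 2) = 0.00016 × 94 = 0.0150 W/m².
SF₆: ΔF = 0.00057 × (7 − 1) = 0.00057 × 6 = 0.0034 W/m².
Total ΔF = 4.4678 + 0.3438 + 0.0150 + 0.0034 = 4.8300 W/m².

ΔF = 4.83 W/m²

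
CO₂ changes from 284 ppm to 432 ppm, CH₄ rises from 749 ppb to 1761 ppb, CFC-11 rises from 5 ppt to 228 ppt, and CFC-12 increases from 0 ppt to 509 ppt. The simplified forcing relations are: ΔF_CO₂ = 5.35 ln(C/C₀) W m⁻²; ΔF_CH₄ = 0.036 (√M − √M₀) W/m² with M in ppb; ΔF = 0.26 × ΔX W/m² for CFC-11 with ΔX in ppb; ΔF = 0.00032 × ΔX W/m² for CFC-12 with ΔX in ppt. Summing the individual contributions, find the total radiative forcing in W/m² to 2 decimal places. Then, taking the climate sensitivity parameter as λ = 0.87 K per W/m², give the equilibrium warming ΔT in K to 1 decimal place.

CO₂: 5.35 × ln(432/284) = 5.35 × ln(1.52113) = 5.35 × 0.41945 = 2.2441 W/m².
CH₄: 0.036 × (√1761 − √749) = 0.036 × (41.9643 − 27.3679) = 0.036 × 14.5964 = 0.5255 W/m².
CFC-11: Δ = 228 − 5 = 223 ppt = 0.223 ppb; ΔF = 0.26 × 0.223 = 0.0580 W/m².
CFC-12: ΔF = 0.00032 × (509 − 0) = 0.00032 × 509 = 0.1629 W/m².
Total ΔF = 2.2441 + 0.5255 + 0.0580 + 0.1629 = 2.9905 W/m².
ΔT = λ ΔF = 0.87 × 2.99 = 2.6013 K.

ΔF = 2.99 W/m²; ΔT = 2.6 K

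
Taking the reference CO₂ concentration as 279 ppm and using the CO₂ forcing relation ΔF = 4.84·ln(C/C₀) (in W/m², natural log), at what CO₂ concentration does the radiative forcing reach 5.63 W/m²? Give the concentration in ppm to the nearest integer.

Set 4.84 ln(C/279) = 5.63, so ln(C/279) = 5.63/4.84 = 1.16322.
Then C/279 = e^1.16322 = 3.20022, giving C = 279 × 3.20022 = 892.86 ppm.

C ≈ 893 ppm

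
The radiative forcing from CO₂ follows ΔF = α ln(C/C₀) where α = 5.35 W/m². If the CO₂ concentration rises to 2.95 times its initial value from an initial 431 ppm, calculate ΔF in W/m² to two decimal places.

ΔF = 5.79 W/m²

Because the forcing depends only on the ratio C/C₀, the initial concentration does not enter.
ΔF = 5.35 × ln(2.95) = 5.35 × 1.08181 = 5.7877 W/m².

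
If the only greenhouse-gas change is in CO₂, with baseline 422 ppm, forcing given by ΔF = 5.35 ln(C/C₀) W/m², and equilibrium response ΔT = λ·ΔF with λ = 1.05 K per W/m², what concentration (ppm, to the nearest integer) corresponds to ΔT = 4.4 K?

Required forcing: ΔF = ΔT/λ = 4.4/1.05 = 4.1905 W/m².
Then ln(C/422) = ΔF/5.35 = 4.1905/5.35 = 0.78327.
So C = 422 × e^0.78327 = 422 × 2.18862 = 923.60 ppm.

C ≈ 924 ppm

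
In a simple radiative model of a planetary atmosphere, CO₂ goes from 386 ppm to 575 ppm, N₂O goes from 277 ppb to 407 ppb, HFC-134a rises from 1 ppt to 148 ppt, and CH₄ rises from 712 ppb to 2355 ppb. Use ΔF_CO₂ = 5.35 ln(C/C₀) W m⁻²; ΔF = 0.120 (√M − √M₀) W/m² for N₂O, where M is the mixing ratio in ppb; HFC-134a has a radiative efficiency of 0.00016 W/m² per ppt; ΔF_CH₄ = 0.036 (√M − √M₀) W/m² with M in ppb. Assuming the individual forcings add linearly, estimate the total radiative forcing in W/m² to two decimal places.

CO₂: 5.35 × ln(575/386) = 5.35 × ln(1.48964) = 5.35 × 0.39853 = 2.1321 W/m².
N₂O: 0.120 × (√407 − √277) = 0.120 × (20.1742 − 16.6433) = 0.120 × 3.5309 = 0.4237 W/m².
HFC-134a: ΔF = 0.00016 × (148 − 1) = 0.00016 × 147 = 0.0235 W/m².
CH₄: 0.036 × (√2355 − √712) = 0.036 × (48.5283 − 26.6833) = 0.036 × 21.8450 = 0.7864 W/m².
Total ΔF = 2.1321 + 0.4237 + 0.0235 + 0.7864 = 3.3657 W/m².

ΔF = 3.37 W/m²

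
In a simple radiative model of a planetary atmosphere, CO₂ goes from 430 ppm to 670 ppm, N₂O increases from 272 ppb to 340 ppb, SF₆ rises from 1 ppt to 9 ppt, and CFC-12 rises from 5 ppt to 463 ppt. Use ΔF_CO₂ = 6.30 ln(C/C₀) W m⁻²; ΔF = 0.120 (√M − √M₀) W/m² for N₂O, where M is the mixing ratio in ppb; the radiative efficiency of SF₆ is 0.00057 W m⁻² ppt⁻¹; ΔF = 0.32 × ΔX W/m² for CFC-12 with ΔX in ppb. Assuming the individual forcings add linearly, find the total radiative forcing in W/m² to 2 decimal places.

ΔF = 3.18 W/m²

CO₂: 6.30 × ln(670/430) = 6.30 × ln(1.55814) = 6.30 × 0.44349 = 2.7940 W/m².
N₂O: 0.120 × (√340 − √272) = 0.120 × (18.4391 − 16.4924) = 0.120 × 1.9467 = 0.2336 W/m².
SF₆: ΔF = 0.00057 × (9 − 1) = 0.00057 × 8 = 0.0046 W/m².
CFC-12: Δ = 463 − 5 = 458 ppt = 0.458 ppb; ΔF = 0.32 × 0.458 = 0.1466 W/m².
Total ΔF = 2.7940 + 0.2336 + 0.0046 + 0.1466 = 3.1788 W/m².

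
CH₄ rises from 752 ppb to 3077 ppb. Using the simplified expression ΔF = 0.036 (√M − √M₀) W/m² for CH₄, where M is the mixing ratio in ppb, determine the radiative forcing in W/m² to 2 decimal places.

CH₄: 0.036 × (√3077 − √752) = 0.036 × (55.4707 − 27.4226) = 0.036 × 28.0481 = 1.0097 W/m².

ΔF = 1.01 W/m²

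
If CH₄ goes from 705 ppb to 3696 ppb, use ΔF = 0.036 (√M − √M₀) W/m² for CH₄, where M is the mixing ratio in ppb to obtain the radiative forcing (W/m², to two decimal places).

ΔF = 1.23 W/m²

CH₄: 0.036 × (√3696 − √705) = 0.036 × (60.7947 − 26.5518) = 0.036 × 34.2429 = 1.2327 W/m².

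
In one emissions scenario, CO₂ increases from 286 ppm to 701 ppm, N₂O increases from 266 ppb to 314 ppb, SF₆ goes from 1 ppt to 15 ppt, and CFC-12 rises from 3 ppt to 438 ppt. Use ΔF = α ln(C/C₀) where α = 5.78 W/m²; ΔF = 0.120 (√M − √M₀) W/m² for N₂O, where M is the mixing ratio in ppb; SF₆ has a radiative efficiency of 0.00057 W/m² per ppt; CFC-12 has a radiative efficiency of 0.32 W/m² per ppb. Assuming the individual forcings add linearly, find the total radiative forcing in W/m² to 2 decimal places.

CO₂: 5.78 × ln(701/286) = 5.78 × ln(2.45105) = 5.78 × 0.89652 = 5.1819 W/m².
N₂O: 0.120 × (√314 − √266) = 0.120 × (17.7200 − 16.3095) = 0.120 × 1.4105 = 0.1693 W/m².
SF₆: ΔF = 0.00057 × (15 − 1) = 0.00057 × 14 = 0.0080 W/m².
CFC-12: Δ = 438 − 3 = 435 ppt = 0.435 ppb; ΔF = 0.32 × 0.435 = 0.1392 W/m².
Total ΔF = 5.1819 + 0.1693 + 0.0080 + 0.1392 = 5.4984 W/m².

ΔF = 5.50 W/m²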